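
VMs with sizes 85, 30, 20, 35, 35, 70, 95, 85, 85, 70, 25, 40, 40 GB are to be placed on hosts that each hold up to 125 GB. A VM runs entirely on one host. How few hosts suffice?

Total = 95 + 85 + 85 + 85 + 70 + 70 + 40 + 40 + 35 + 35 + 30 + 25 + 20 = 715 GB.
Lower bound: ⌈715/125⌉ = 6 hosts.
A packing using 6 hosts:
  host 1: 95 + 30 = 125
  host 2: 85 + 40 = 125
  host 3: 85 + 40 = 125
  host 4: 85 + 35 = 120
  host 5: 70 + 35 + 20 = 125
  host 6: 70 + 25 = 95
This matches the lower bound, so 6 is optimal.

6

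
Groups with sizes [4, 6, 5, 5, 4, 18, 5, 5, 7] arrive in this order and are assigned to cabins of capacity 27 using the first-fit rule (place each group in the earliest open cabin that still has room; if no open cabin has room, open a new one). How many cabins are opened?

  4 → cabin 1 (new)  [load 4/27]
  6 → cabin 1  [load 10/27]
  5 → cabin 1  [load 15/27]
  5 → cabin 1  [load 20/27]
  4 → cabin 1  [load 24/27]
  18 → cabin 2 (new)  [load 18/27]
  5 → cabin 2  [load 23/27]
  5 → cabin 3 (new)  [load 5/27]
  7 → cabin 3  [load 12/27]
3 cabins opened.

3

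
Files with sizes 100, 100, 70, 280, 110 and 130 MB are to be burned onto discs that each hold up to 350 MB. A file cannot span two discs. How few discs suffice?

Total = 280 + 130 + 110 + 100 + 100 + 70 = 790 MB.
Lower bound: ⌈790/350⌉ = 3 discs.
A packing using 3 discs:
  disc 1: 280 + 70 = 350
  disc 2: 130 + 110 + 100 = 340
  disc 3: 100 = 100
This matches the lower bound, so 3 is optimal.

3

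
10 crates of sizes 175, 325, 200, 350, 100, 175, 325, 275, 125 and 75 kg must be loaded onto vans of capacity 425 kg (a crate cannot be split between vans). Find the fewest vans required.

6

Total = 350 + 325 + 325 + 275 + 200 + 175 + 175 + 125 + 100 + 75 = 2125 kg.
Lower bound: ⌈2125/425⌉ = 5 vans.
A packing using 6 vans:
  van 1: 350 + 75 = 425
  van 2: 325 + 100 = 425
  van 3: 325 = 325
  van 4: 275 + 125 = 400
  van 5: 200 + 175 = 375
  van 6: 175 = 175
No arrangement into 5 vans stays within capacity, so 6 is optimal.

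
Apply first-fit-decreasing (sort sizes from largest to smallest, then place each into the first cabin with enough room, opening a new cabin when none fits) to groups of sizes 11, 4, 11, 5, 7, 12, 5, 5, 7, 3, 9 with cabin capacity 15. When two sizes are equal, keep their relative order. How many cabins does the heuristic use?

Sorted descending: 12, 11, 11, 9, 7, 7, 5, 5, 5, 4, 3.
  12 → cabin 1 (new)  [load 12/15]
  11 → cabin 2 (new)  [load 11/15]
  11 → cabin 3 (new)  [load 11/15]
  9 → cabin 4 (new)  [load 9/15]
  7 → cabin 5 (new)  [load 7/15]
  7 → cabin 5  [load 14/15]
  5 → cabin 4  [load 14/15]
  5 → cabin 6 (new)  [load 5/15]
  5 → cabin 6  [load 10/15]
  4 → cabin 2  [load 15/15]
  3 → cabin 1  [load 15/15]
6 cabins opened.

6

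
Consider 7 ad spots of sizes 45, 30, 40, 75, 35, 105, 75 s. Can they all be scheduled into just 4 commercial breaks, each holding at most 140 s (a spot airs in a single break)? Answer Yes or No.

Yes

A valid assignment using 4 commercial breaks:
  break 1: 105 + 35 = 140
  break 2: 75 + 45 = 120
  break 3: 75 + 40 = 115
  break 4: 30 = 30
Every load is within 140 s, so 4 commercial breaks suffice.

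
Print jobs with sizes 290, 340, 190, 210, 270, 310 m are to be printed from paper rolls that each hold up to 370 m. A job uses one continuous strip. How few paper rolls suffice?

Total = 340 + 310 + 290 + 270 + 210 + 190 = 1610 m.
Lower bound: ⌈1610/370⌉ = 5 paper rolls.
Also, 6 print jobs each exceed 185 m, and no two of those can share a roll, so at least 6 paper rolls are needed.
A packing using 6 paper rolls:
  roll 1: 340 = 340
  roll 2: 310 = 310
  roll 3: 290 = 290
  roll 4: 270 = 270
  roll 5: 210 = 210
  roll 6: 190 = 190
This matches the lower bound, so 6 is optimal.

6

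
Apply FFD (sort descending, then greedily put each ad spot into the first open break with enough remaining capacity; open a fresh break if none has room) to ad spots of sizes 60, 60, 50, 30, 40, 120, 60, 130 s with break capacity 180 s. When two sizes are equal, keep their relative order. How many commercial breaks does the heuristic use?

Sorted descending: 130, 120, 60, 60, 60, 50, 40, 30.
  130 → break 1 (new)  [load 130/180]
  120 → break 2 (new)  [load 120/180]
  60 → break 2  [load 180/180]
  60 → break 3 (new)  [load 60/180]
  60 → break 3  [load 120/180]
  50 → break 1  [load 180/180]
  40 → break 3  [load 160/180]
  30 → break 4 (new)  [load 30/180]
4 commercial breaks opened.

4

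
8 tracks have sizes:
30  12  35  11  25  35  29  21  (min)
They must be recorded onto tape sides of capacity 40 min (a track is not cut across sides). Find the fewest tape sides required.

6

Total = 35 + 35 + 30 + 29 + 25 + 21 + 12 + 11 = 198 min.
Lower bound: ⌈198/40⌉ = 5 tape sides.
Also, 6 tracks each exceed 20 min, and no two of those can share a side, so at least 6 tape sides are needed.
A packing using 6 tape sides:
  side 1: 35 = 35
  side 2: 35 = 35
  side 3: 30 = 30
  side 4: 29 + 11 = 40
  side 5: 25 + 12 = 37
  side 6: 21 = 21
This matches the lower bound, so 6 is optimal.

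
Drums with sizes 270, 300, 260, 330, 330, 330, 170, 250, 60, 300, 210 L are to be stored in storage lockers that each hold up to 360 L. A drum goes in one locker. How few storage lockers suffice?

Total = 330 + 330 + 330 + 300 + 300 + 270 + 260 + 250 + 210 + 170 + 60 = 2810 L.
Lower bound: ⌈2810/360⌉ = 8 storage lockers.
Also, 9 drums each exceed 180 L, and no two of those can share a locker, so at least 9 storage lockers are needed.
A packing using 10 storage lockers:
  locker 1: 330 = 330
  locker 2: 330 = 330
  locker 3: 330 = 330
  locker 4: 300 + 60 = 360
  locker 5: 300 = 300
  locker 6: 270 = 270
  locker 7: 260 = 260
  locker 8: 250 = 250
  locker 9: 210 = 210
  locker 10: 170 = 170
No arrangement into 9 storage lockers stays within capacity, so 10 is optimal.

10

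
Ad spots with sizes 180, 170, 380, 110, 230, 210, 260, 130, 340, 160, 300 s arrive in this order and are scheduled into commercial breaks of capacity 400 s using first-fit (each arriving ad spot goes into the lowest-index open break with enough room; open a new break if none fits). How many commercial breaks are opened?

  180 → break 1 (new)  [load 180/400]
  170 → break 1  [load 350/400]
  380 → break 2 (new)  [load 380/400]
  110 → break 3 (new)  [load 110/400]
  230 → break 3  [load 340/400]
  210 → break 4 (new)  [load 210/400]
  260 → break 5 (new)  [load 260/400]
  130 → break 4  [load 340/400]
  340 → break 6 (new)  [load 340/400]
  160 → break 7 (new)  [load 160/400]
  300 → break 8 (new)  [load 300/400]
8 commercial breaks opened.

8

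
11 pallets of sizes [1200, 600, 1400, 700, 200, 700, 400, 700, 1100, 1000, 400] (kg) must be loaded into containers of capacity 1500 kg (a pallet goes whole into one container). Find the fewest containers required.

6

Total = 1400 + 1200 + 1100 + 1000 + 700 + 700 + 700 + 600 + 400 + 400 + 200 = 8400 kg.
Lower bound: ⌈8400/1500⌉ = 6 containers.
A packing using 6 containers:
  container 1: 1400 = 1400
  container 2: 1200 + 200 = 1400
  container 3: 1100 + 400 = 1500
  container 4: 1000 + 400 = 1400
  container 5: 700 + 700 = 1400
  container 6: 700 + 600 = 1300
This matches the lower bound, so 6 is optimal.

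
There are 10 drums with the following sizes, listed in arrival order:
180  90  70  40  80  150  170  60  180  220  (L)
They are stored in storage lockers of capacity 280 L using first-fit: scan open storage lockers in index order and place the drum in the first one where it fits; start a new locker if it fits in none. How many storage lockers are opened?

  180 → locker 1 (new)  [load 180/280]
  90 → locker 1  [load 270/280]
  70 → locker 2 (new)  [load 70/280]
  40 → locker 2  [load 110/280]
  80 → locker 2  [load 190/280]
  150 → locker 3 (new)  [load 150/280]
  170 → locker 4 (new)  [load 170/280]
  60 → locker 2  [load 250/280]
  180 → locker 5 (new)  [load 180/280]
  220 → locker 6 (new)  [load 220/280]
6 storage lockers opened.

6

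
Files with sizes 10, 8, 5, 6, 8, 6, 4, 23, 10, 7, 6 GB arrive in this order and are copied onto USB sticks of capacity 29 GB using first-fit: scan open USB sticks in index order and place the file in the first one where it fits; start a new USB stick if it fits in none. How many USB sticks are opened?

4

  10 → USB stick 1 (new)  [load 10/29]
  8 → USB stick 1  [load 18/29]
  5 → USB stick 1  [load 23/29]
  6 → USB stick 1  [load 29/29]
  8 → USB stick 2 (new)  [load 8/29]
  6 → USB stick 2  [load 14/29]
  4 → USB stick 2  [load 18/29]
  23 → USB stick 3 (new)  [load 23/29]
  10 → USB stick 2  [load 28/29]
  7 → USB stick 4 (new)  [load 7/29]
  6 → USB stick 3  [load 29/29]
4 USB sticks opened.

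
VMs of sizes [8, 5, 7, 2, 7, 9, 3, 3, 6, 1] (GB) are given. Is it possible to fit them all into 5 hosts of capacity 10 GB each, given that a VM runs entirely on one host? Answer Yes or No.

No

Total = 51 GB; ⌈51/10⌉ = 6.
At least 6 hosts are required, but only 5 are allowed.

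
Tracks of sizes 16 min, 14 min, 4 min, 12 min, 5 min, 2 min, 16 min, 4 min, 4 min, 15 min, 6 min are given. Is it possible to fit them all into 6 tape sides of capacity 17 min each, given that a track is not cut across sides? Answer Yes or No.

Total = 98 min; ⌈98/17⌉ = 6.
The bound of 6 does not rule out 6, but exhaustive search shows no assignment into 6 tape sides of capacity 17 min exists — the minimum is 7.

No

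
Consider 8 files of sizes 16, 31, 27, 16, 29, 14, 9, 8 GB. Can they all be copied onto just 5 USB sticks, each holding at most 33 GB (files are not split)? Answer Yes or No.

Yes

A valid assignment using 5 USB sticks:
  USB stick 1: 31 = 31
  USB stick 2: 29 = 29
  USB stick 3: 27 = 27
  USB stick 4: 16 + 16 = 32
  USB stick 5: 14 + 9 + 8 = 31
Every load is within 33 GB, so 5 USB sticks suffice.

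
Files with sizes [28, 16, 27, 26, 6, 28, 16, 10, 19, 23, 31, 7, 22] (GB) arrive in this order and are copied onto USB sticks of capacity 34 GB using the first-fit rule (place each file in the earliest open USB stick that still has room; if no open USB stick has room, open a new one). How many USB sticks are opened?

9

  28 → USB stick 1 (new)  [load 28/34]
  16 → USB stick 2 (new)  [load 16/34]
  27 → USB stick 3 (new)  [load 27/34]
  26 → USB stick 4 (new)  [load 26/34]
  6 → USB stick 1  [load 34/34]
  28 → USB stick 5 (new)  [load 28/34]
  16 → USB stick 2  [load 32/34]
  10 → USB stick 6 (new)  [load 10/34]
  19 → USB stick 6  [load 29/34]
  23 → USB stick 7 (new)  [load 23/34]
  31 → USB stick 8 (new)  [load 31/34]
  7 → USB stick 3  [load 34/34]
  22 → USB stick 9 (new)  [load 22/34]
9 USB sticks opened.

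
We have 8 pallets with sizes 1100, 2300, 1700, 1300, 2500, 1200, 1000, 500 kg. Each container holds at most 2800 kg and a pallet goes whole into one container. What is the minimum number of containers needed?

5

Total = 2500 + 2300 + 1700 + 1300 + 1200 + 1100 + 1000 + 500 = 11600 kg.
Lower bound: ⌈11600/2800⌉ = 5 containers.
A packing using 5 containers:
  container 1: 2500 = 2500
  container 2: 2300 + 500 = 2800
  container 3: 1700 + 1100 = 2800
  container 4: 1300 + 1200 = 2500
  container 5: 1000 = 1000
This matches the lower bound, so 5 is optimal.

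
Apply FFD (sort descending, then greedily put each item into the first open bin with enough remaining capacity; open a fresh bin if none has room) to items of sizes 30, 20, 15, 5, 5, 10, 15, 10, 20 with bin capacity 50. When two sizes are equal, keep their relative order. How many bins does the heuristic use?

3

Sorted descending: 30, 20, 20, 15, 15, 10, 10, 5, 5.
  30 → bin 1 (new)  [load 30/50]
  20 → bin 1  [load 50/50]
  20 → bin 2 (new)  [load 20/50]
  15 → bin 2  [load 35/50]
  15 → bin 2  [load 50/50]
  10 → bin 3 (new)  [load 10/50]
  10 → bin 3  [load 20/50]
  5 → bin 3  [load 25/50]
  5 → bin 3  [load 30/50]
3 bins opened.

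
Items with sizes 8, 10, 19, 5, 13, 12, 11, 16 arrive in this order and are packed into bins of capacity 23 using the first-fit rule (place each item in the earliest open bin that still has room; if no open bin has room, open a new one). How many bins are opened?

  8 → bin 1 (new)  [load 8/23]
  10 → bin 1  [load 18/23]
  19 → bin 2 (new)  [load 19/23]
  5 → bin 1  [load 23/23]
  13 → bin 3 (new)  [load 13/23]
  12 → bin 4 (new)  [load 12/23]
  11 → bin 4  [load 23/23]
  16 → bin 5 (new)  [load 16/23]
5 bins opened.

5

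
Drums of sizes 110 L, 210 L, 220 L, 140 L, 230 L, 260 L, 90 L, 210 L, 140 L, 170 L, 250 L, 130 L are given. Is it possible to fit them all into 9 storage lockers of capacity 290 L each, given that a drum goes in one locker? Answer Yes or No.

Yes

A valid assignment using 9 storage lockers:
  locker 1: 260 = 260
  locker 2: 250 = 250
  locker 3: 230 = 230
  locker 4: 220 = 220
  locker 5: 210 = 210
  locker 6: 210 = 210
  locker 7: 170 + 110 = 280
  locker 8: 140 + 140 = 280
  locker 9: 130 + 90 = 220
Every load is within 290 L, so 9 storage lockers suffice.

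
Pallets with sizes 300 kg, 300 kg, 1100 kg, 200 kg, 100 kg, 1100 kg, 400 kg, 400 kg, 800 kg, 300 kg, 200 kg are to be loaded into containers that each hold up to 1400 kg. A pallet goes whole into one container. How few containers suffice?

4

Total = 1100 + 1100 + 800 + 400 + 400 + 300 + 300 + 300 + 200 + 200 + 100 = 5200 kg.
Lower bound: ⌈5200/1400⌉ = 4 containers.
A packing using 4 containers:
  container 1: 1100 + 300 = 1400
  container 2: 1100 + 300 = 1400
  container 3: 800 + 400 + 200 = 1400
  container 4: 400 + 300 + 200 + 100 = 1000
This matches the lower bound, so 4 is optimal.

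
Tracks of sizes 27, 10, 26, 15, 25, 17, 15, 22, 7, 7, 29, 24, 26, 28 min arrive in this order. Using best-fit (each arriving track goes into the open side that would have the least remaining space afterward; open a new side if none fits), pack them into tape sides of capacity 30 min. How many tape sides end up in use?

  27 → side 1 (new)  [load 27/30]
  10 → side 2 (new)  [load 10/30]
  26 → side 3 (new)  [load 26/30]
  15 → side 2  [load 25/30]
  25 → side 4 (new)  [load 25/30]
  17 → side 5 (new)  [load 17/30]
  15 → side 6 (new)  [load 15/30]
  22 → side 7 (new)  [load 22/30]
  7 → side 7  [load 29/30]
  7 → side 5  [load 24/30]
  29 → side 8 (new)  [load 29/30]
  24 → side 9 (new)  [load 24/30]
  26 → side 10 (new)  [load 26/30]
  28 → side 11 (new)  [load 28/30]
11 tape sides opened.

11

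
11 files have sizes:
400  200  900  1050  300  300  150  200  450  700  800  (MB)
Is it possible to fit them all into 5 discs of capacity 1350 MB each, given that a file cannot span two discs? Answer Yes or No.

Yes

A valid assignment using 5 discs:
  disc 1: 1050 + 300 = 1350
  disc 2: 900 + 450 = 1350
  disc 3: 800 + 400 + 150 = 1350
  disc 4: 700 + 300 + 200 = 1200
  disc 5: 200 = 200
Every load is within 1350 MB, so 5 discs suffice.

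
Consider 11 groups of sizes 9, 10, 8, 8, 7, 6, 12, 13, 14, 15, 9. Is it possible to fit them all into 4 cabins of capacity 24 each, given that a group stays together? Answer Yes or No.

No

Total = 111; ⌈111/24⌉ = 5.
At least 5 cabins are required, but only 4 are allowed.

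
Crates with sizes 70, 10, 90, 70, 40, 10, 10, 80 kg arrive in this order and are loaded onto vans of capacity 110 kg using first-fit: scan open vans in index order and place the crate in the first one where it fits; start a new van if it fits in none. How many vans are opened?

  70 → van 1 (new)  [load 70/110]
  10 → van 1  [load 80/110]
  90 → van 2 (new)  [load 90/110]
  70 → van 3 (new)  [load 70/110]
  40 → van 3  [load 110/110]
  10 → van 1  [load 90/110]
  10 → van 1  [load 100/110]
  80 → van 4 (new)  [load 80/110]
4 vans opened.

4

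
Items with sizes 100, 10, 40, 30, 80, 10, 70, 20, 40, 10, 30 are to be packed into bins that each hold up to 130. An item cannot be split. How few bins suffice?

Total = 100 + 80 + 70 + 40 + 40 + 30 + 30 + 20 + 10 + 10 + 10 = 440.
Lower bound: ⌈440/130⌉ = 4 bins.
A packing using 4 bins:
  bin 1: 100 + 30 = 130
  bin 2: 80 + 40 + 10 = 130
  bin 3: 70 + 40 + 20 = 130
  bin 4: 30 + 10 + 10 = 50
This matches the lower bound, so 4 is optimal.

4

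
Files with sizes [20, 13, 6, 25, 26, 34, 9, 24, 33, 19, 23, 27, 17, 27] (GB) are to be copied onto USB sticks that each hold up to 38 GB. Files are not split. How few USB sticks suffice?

Total = 34 + 33 + 27 + 27 + 26 + 25 + 24 + 23 + 20 + 19 + 17 + 13 + 9 + 6 = 303 GB.
Lower bound: ⌈303/38⌉ = 8 USB sticks.
Also, 9 files each exceed 19 GB, and no two of those can share a USB stick, so at least 9 USB sticks are needed.
A packing using 10 USB sticks:
  USB stick 1: 34 = 34
  USB stick 2: 33 = 33
  USB stick 3: 27 + 9 = 36
  USB stick 4: 27 + 6 = 33
  USB stick 5: 26 = 26
  USB stick 6: 25 + 13 = 38
  USB stick 7: 24 = 24
  USB stick 8: 23 = 23
  USB stick 9: 20 + 17 = 37
  USB stick 10: 19 = 19
No arrangement into 9 USB sticks stays within capacity, so 10 is optimal.

10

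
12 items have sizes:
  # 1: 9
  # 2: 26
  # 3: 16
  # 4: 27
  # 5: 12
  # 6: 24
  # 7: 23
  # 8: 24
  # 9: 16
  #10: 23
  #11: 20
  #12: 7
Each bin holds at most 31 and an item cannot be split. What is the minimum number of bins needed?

Total = 27 + 26 + 24 + 24 + 23 + 23 + 20 + 16 + 16 + 12 + 9 + 7 = 227.
Lower bound: ⌈227/31⌉ = 8 bins.
Also, 9 items each exceed 31/2, and no two of those can share a bin, so at least 9 bins are needed.
A packing using 9 bins:
  bin 1: 27 = 27
  bin 2: 26 = 26
  bin 3: 24 + 7 = 31
  bin 4: 24 = 24
  bin 5: 23 = 23
  bin 6: 23 = 23
  bin 7: 20 + 9 = 29
  bin 8: 16 + 12 = 28
  bin 9: 16 = 16
This matches the lower bound, so 9 is optimal.

9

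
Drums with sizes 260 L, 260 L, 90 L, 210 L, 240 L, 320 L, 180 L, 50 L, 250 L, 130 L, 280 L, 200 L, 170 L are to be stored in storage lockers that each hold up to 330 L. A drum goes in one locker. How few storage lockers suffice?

Total = 320 + 280 + 260 + 260 + 250 + 240 + 210 + 200 + 180 + 170 + 130 + 90 + 50 = 2640 L.
Lower bound: ⌈2640/330⌉ = 8 storage lockers.
Also, 10 drums each exceed 165 L, and no two of those can share a locker, so at least 10 storage lockers are needed.
A packing using 10 storage lockers:
  locker 1: 320 = 320
  locker 2: 280 + 50 = 330
  locker 3: 260 = 260
  locker 4: 260 = 260
  locker 5: 250 = 250
  locker 6: 240 + 90 = 330
  locker 7: 210 = 210
  locker 8: 200 + 130 = 330
  locker 9: 180 = 180
  locker 10: 170 = 170
This matches the lower bound, so 10 is optimal.

10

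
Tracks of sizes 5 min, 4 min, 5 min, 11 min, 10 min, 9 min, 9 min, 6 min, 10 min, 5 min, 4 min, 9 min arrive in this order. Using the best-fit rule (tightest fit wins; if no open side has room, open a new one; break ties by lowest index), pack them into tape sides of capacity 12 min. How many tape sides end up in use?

9

  5 → side 1 (new)  [load 5/12]
  4 → side 1  [load 9/12]
  5 → side 2 (new)  [load 5/12]
  11 → side 3 (new)  [load 11/12]
  10 → side 4 (new)  [load 10/12]
  9 → side 5 (new)  [load 9/12]
  9 → side 6 (new)  [load 9/12]
  6 → side 2  [load 11/12]
  10 → side 7 (new)  [load 10/12]
  5 → side 8 (new)  [load 5/12]
  4 → side 8  [load 9/12]
  9 → side 9 (new)  [load 9/12]
9 tape sides opened.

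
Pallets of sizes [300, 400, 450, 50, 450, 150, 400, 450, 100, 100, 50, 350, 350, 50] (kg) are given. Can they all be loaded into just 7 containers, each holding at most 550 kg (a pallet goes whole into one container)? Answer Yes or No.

No

Total = 3650 kg; ⌈3650/550⌉ = 7.
8 pallets each exceed half the capacity and cannot share a container, forcing at least 8 containers.
At least 8 containers are required, but only 7 are allowed.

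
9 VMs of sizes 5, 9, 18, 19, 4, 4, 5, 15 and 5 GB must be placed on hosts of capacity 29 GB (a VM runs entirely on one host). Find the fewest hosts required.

Total = 19 + 18 + 15 + 9 + 5 + 5 + 5 + 4 + 4 = 84 GB.
Lower bound: ⌈84/29⌉ = 3 hosts.
A packing using 3 hosts:
  host 1: 19 + 9 = 28
  host 2: 18 + 5 + 5 = 28
  host 3: 15 + 5 + 4 + 4 = 28
This matches the lower bound, so 3 is optimal.

3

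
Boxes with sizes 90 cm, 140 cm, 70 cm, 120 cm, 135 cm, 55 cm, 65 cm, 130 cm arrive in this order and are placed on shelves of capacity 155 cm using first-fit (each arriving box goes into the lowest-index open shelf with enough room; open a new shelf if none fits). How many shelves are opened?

6

  90 → shelf 1 (new)  [load 90/155]
  140 → shelf 2 (new)  [load 140/155]
  70 → shelf 3 (new)  [load 70/155]
  120 → shelf 4 (new)  [load 120/155]
  135 → shelf 5 (new)  [load 135/155]
  55 → shelf 1  [load 145/155]
  65 → shelf 3  [load 135/155]
  130 → shelf 6 (new)  [load 130/155]
6 shelves opened.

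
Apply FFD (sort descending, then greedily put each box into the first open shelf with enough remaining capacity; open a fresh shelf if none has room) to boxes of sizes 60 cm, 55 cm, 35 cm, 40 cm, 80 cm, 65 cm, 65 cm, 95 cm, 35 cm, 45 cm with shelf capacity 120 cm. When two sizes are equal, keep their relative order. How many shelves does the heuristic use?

6

Sorted descending: 95, 80, 65, 65, 60, 55, 45, 40, 35, 35.
  95 → shelf 1 (new)  [load 95/120]
  80 → shelf 2 (new)  [load 80/120]
  65 → shelf 3 (new)  [load 65/120]
  65 → shelf 4 (new)  [load 65/120]
  60 → shelf 5 (new)  [load 60/120]
  55 → shelf 3  [load 120/120]
  45 → shelf 4  [load 110/120]
  40 → shelf 2  [load 120/120]
  35 → shelf 5  [load 95/120]
  35 → shelf 6 (new)  [load 35/120]
6 shelves opened.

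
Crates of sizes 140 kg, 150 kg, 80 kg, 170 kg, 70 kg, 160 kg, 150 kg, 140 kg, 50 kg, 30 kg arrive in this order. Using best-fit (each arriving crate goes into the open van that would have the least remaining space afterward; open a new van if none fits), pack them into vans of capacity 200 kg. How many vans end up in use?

  140 → van 1 (new)  [load 140/200]
  150 → van 2 (new)  [load 150/200]
  80 → van 3 (new)  [load 80/200]
  170 → van 4 (new)  [load 170/200]
  70 → van 3  [load 150/200]
  160 → van 5 (new)  [load 160/200]
  150 → van 6 (new)  [load 150/200]
  140 → van 7 (new)  [load 140/200]
  50 → van 2  [load 200/200]
  30 → van 4  [load 200/200]
7 vans opened.

7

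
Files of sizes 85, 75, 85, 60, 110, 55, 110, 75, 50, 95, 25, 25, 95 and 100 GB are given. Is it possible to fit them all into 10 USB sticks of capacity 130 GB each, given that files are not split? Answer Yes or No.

Yes

A valid assignment using 10 USB sticks:
  USB stick 1: 110 = 110
  USB stick 2: 110 = 110
  USB stick 3: 100 + 25 = 125
  USB stick 4: 95 + 25 = 120
  USB stick 5: 95 = 95
  USB stick 6: 85 = 85
  USB stick 7: 85 = 85
  USB stick 8: 75 + 55 = 130
  USB stick 9: 75 + 50 = 125
  USB stick 10: 60 = 60
Every load is within 130 GB, so 10 USB sticks suffice.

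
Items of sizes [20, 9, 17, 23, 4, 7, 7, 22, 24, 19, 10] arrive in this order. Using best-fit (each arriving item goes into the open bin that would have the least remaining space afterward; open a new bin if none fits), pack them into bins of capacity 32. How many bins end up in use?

  20 → bin 1 (new)  [load 20/32]
  9 → bin 1  [load 29/32]
  17 → bin 2 (new)  [load 17/32]
  23 → bin 3 (new)  [load 23/32]
  4 → bin 3  [load 27/32]
  7 → bin 2  [load 24/32]
  7 → bin 2  [load 31/32]
  22 → bin 4 (new)  [load 22/32]
  24 → bin 5 (new)  [load 24/32]
  19 → bin 6 (new)  [load 19/32]
  10 → bin 4  [load 32/32]
6 bins opened.

6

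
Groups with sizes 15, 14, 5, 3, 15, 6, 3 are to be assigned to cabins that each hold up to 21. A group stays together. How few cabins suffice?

3

Total = 15 + 15 + 14 + 6 + 5 + 3 + 3 = 61.
Lower bound: ⌈61/21⌉ = 3 cabins.
A packing using 3 cabins:
  cabin 1: 15 + 6 = 21
  cabin 2: 15 + 5 = 20
  cabin 3: 14 + 3 + 3 = 20
This matches the lower bound, so 3 is optimal.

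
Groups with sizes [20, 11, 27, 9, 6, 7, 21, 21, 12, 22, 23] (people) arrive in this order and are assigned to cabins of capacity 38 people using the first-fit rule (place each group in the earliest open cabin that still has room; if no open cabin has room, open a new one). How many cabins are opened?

6

  20 → cabin 1 (new)  [load 20/38]
  11 → cabin 1  [load 31/38]
  27 → cabin 2 (new)  [load 27/38]
  9 → cabin 2  [load 36/38]
  6 → cabin 1  [load 37/38]
  7 → cabin 3 (new)  [load 7/38]
  21 → cabin 3  [load 28/38]
  21 → cabin 4 (new)  [load 21/38]
  12 → cabin 4  [load 33/38]
  22 → cabin 5 (new)  [load 22/38]
  23 → cabin 6 (new)  [load 23/38]
6 cabins opened.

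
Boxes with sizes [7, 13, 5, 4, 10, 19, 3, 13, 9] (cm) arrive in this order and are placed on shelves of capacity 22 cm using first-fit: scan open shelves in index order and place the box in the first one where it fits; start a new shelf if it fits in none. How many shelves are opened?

  7 → shelf 1 (new)  [load 7/22]
  13 → shelf 1  [load 20/22]
  5 → shelf 2 (new)  [load 5/22]
  4 → shelf 2  [load 9/22]
  10 → shelf 2  [load 19/22]
  19 → shelf 3 (new)  [load 19/22]
  3 → shelf 2  [load 22/22]
  13 → shelf 4 (new)  [load 13/22]
  9 → shelf 4  [load 22/22]
4 shelves opened.

4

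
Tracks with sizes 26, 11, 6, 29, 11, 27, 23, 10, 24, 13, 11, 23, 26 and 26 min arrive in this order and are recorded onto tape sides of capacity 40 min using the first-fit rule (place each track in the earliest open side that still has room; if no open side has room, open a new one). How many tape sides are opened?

8

  26 → side 1 (new)  [load 26/40]
  11 → side 1  [load 37/40]
  6 → side 2 (new)  [load 6/40]
  29 → side 2  [load 35/40]
  11 → side 3 (new)  [load 11/40]
  27 → side 3  [load 38/40]
  23 → side 4 (new)  [load 23/40]
  10 → side 4  [load 33/40]
  24 → side 5 (new)  [load 24/40]
  13 → side 5  [load 37/40]
  11 → side 6 (new)  [load 11/40]
  23 → side 6  [load 34/40]
  26 → side 7 (new)  [load 26/40]
  26 → side 8 (new)  [load 26/40]
8 tape sides opened.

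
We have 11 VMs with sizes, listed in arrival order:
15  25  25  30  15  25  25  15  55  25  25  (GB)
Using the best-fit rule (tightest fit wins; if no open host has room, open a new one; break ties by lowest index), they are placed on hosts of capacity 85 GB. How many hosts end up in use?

4

  15 → host 1 (new)  [load 15/85]
  25 → host 1  [load 40/85]
  25 → host 1  [load 65/85]
  30 → host 2 (new)  [load 30/85]
  15 → host 1  [load 80/85]
  25 → host 2  [load 55/85]
  25 → host 2  [load 80/85]
  15 → host 3 (new)  [load 15/85]
  55 → host 3  [load 70/85]
  25 → host 4 (new)  [load 25/85]
  25 → host 4  [load 50/85]
4 hosts opened.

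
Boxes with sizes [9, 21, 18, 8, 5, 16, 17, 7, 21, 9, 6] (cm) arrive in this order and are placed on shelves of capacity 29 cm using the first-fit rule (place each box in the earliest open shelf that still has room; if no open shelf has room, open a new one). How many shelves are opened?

5

  9 → shelf 1 (new)  [load 9/29]
  21 → shelf 2 (new)  [load 21/29]
  18 → shelf 1  [load 27/29]
  8 → shelf 2  [load 29/29]
  5 → shelf 3 (new)  [load 5/29]
  16 → shelf 3  [load 21/29]
  17 → shelf 4 (new)  [load 17/29]
  7 → shelf 3  [load 28/29]
  21 → shelf 5 (new)  [load 21/29]
  9 → shelf 4  [load 26/29]
  6 → shelf 5  [load 27/29]
5 shelves opened.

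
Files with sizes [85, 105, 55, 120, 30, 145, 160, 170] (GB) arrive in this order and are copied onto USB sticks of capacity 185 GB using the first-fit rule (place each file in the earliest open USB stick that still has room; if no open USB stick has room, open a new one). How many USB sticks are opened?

  85 → USB stick 1 (new)  [load 85/185]
  105 → USB stick 2 (new)  [load 105/185]
  55 → USB stick 1  [load 140/185]
  120 → USB stick 3 (new)  [load 120/185]
  30 → USB stick 1  [load 170/185]
  145 → USB stick 4 (new)  [load 145/185]
  160 → USB stick 5 (new)  [load 160/185]
  170 → USB stick 6 (new)  [load 170/185]
6 USB sticks opened.

6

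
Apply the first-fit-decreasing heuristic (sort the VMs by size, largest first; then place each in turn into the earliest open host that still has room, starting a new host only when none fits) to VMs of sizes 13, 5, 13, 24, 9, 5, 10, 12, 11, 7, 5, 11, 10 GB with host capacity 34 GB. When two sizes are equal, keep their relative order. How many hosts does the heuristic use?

Sorted descending: 24, 13, 13, 12, 11, 11, 10, 10, 9, 7, 5, 5, 5.
  24 → host 1 (new)  [load 24/34]
  13 → host 2 (new)  [load 13/34]
  13 → host 2  [load 26/34]
  12 → host 3 (new)  [load 12/34]
  11 → host 3  [load 23/34]
  11 → host 3  [load 34/34]
  10 → host 1  [load 34/34]
  10 → host 4 (new)  [load 10/34]
  9 → host 4  [load 19/34]
  7 → host 2  [load 33/34]
  5 → host 4  [load 24/34]
  5 → host 4  [load 29/34]
  5 → host 4  [load 34/34]
4 hosts opened.

4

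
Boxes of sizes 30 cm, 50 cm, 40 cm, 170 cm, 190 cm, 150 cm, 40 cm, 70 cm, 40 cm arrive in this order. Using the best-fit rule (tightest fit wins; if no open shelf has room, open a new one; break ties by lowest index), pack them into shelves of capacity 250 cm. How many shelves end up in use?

4

  30 → shelf 1 (new)  [load 30/250]
  50 → shelf 1  [load 80/250]
  40 → shelf 1  [load 120/250]
  170 → shelf 2 (new)  [load 170/250]
  190 → shelf 3 (new)  [load 190/250]
  150 → shelf 4 (new)  [load 150/250]
  40 → shelf 3  [load 230/250]
  70 → shelf 2  [load 240/250]
  40 → shelf 4  [load 190/250]
4 shelves opened.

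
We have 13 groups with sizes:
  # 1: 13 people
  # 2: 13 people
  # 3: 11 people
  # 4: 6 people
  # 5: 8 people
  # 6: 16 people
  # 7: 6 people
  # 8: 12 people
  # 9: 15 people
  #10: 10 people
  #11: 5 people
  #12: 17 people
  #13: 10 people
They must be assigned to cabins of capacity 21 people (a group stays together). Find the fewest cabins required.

8

Total = 17 + 16 + 15 + 13 + 13 + 12 + 11 + 10 + 10 + 8 + 6 + 6 + 5 = 142 people.
Lower bound: ⌈142/21⌉ = 7 cabins.
A packing using 8 cabins:
  cabin 1: 17 = 17
  cabin 2: 16 + 5 = 21
  cabin 3: 15 + 6 = 21
  cabin 4: 13 + 8 = 21
  cabin 5: 13 + 6 = 19
  cabin 6: 12 = 12
  cabin 7: 11 + 10 = 21
  cabin 8: 10 = 10
No arrangement into 7 cabins stays within capacity, so 8 is optimal.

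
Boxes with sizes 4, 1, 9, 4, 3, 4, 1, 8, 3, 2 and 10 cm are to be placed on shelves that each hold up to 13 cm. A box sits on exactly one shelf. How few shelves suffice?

4

Total = 10 + 9 + 8 + 4 + 4 + 4 + 3 + 3 + 2 + 1 + 1 = 49 cm.
Lower bound: ⌈49/13⌉ = 4 shelves.
A packing using 4 shelves:
  shelf 1: 10 + 3 = 13
  shelf 2: 9 + 4 = 13
  shelf 3: 8 + 4 + 1 = 13
  shelf 4: 4 + 3 + 2 + 1 = 10
This matches the lower bound, so 4 is optimal.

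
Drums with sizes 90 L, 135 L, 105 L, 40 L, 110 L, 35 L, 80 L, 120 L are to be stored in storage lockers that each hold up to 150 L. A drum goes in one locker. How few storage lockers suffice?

6

Total = 135 + 120 + 110 + 105 + 90 + 80 + 40 + 35 = 715 L.
Lower bound: ⌈715/150⌉ = 5 storage lockers.
Also, 6 drums each exceed 75 L, and no two of those can share a locker, so at least 6 storage lockers are needed.
A packing using 6 storage lockers:
  locker 1: 135 = 135
  locker 2: 120 = 120
  locker 3: 110 + 40 = 150
  locker 4: 105 + 35 = 140
  locker 5: 90 = 90
  locker 6: 80 = 80
This matches the lower bound, so 6 is optimal.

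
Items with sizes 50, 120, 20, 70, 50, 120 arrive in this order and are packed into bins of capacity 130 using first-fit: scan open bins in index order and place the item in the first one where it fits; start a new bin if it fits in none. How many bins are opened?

4

  50 → bin 1 (new)  [load 50/130]
  120 → bin 2 (new)  [load 120/130]
  20 → bin 1  [load 70/130]
  70 → bin 3 (new)  [load 70/130]
  50 → bin 1  [load 120/130]
  120 → bin 4 (new)  [load 120/130]
4 bins opened.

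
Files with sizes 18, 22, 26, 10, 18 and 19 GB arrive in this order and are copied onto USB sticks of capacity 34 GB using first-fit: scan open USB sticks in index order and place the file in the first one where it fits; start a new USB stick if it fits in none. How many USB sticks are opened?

  18 → USB stick 1 (new)  [load 18/34]
  22 → USB stick 2 (new)  [load 22/34]
  26 → USB stick 3 (new)  [load 26/34]
  10 → USB stick 1  [load 28/34]
  18 → USB stick 4 (new)  [load 18/34]
  19 → USB stick 5 (new)  [load 19/34]
5 USB sticks opened.

5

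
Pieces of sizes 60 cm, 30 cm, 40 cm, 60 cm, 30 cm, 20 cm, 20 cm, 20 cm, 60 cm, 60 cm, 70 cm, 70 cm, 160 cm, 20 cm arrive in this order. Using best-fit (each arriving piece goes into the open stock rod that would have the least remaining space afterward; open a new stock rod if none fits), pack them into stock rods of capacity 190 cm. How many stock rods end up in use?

5

  60 → stock rod 1 (new)  [load 60/190]
  30 → stock rod 1  [load 90/190]
  40 → stock rod 1  [load 130/190]
  60 → stock rod 1  [load 190/190]
  30 → stock rod 2 (new)  [load 30/190]
  20 → stock rod 2  [load 50/190]
  20 → stock rod 2  [load 70/190]
  20 → stock rod 2  [load 90/190]
  60 → stock rod 2  [load 150/190]
  60 → stock rod 3 (new)  [load 60/190]
  70 → stock rod 3  [load 130/190]
  70 → stock rod 4 (new)  [load 70/190]
  160 → stock rod 5 (new)  [load 160/190]
  20 → stock rod 5  [load 180/190]
5 stock rods opened.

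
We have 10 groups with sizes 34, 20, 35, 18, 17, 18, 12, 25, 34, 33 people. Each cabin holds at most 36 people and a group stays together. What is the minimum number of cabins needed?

Total = 35 + 34 + 34 + 33 + 25 + 20 + 18 + 18 + 17 + 12 = 246 people.
Lower bound: ⌈246/36⌉ = 7 cabins.
A packing using 8 cabins:
  cabin 1: 35 = 35
  cabin 2: 34 = 34
  cabin 3: 34 = 34
  cabin 4: 33 = 33
  cabin 5: 25 = 25
  cabin 6: 20 + 12 = 32
  cabin 7: 18 + 18 = 36
  cabin 8: 17 = 17
No arrangement into 7 cabins stays within capacity, so 8 is optimal.

8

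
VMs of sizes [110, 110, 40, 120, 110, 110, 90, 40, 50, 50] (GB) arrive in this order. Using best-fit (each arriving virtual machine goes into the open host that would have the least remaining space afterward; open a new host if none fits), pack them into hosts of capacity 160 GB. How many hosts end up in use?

  110 → host 1 (new)  [load 110/160]
  110 → host 2 (new)  [load 110/160]
  40 → host 1  [load 150/160]
  120 → host 3 (new)  [load 120/160]
  110 → host 4 (new)  [load 110/160]
  110 → host 5 (new)  [load 110/160]
  90 → host 6 (new)  [load 90/160]
  40 → host 3  [load 160/160]
  50 → host 2  [load 160/160]
  50 → host 4  [load 160/160]
6 hosts opened.

6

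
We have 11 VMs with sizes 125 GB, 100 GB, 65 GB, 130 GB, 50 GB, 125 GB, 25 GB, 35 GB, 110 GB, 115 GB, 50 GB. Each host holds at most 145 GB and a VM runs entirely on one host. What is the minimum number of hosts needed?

8

Total = 130 + 125 + 125 + 115 + 110 + 100 + 65 + 50 + 50 + 35 + 25 = 930 GB.
Lower bound: ⌈930/145⌉ = 7 hosts.
A packing using 8 hosts:
  host 1: 130 = 130
  host 2: 125 = 125
  host 3: 125 = 125
  host 4: 115 + 25 = 140
  host 5: 110 + 35 = 145
  host 6: 100 = 100
  host 7: 65 + 50 = 115
  host 8: 50 = 50
No arrangement into 7 hosts stays within capacity, so 8 is optimal.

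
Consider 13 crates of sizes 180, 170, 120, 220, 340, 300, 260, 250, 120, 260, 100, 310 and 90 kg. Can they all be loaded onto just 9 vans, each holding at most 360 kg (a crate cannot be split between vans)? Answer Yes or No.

A valid assignment using 9 vans:
  van 1: 340 = 340
  van 2: 310 = 310
  van 3: 300 = 300
  van 4: 260 + 100 = 360
  van 5: 260 + 90 = 350
  van 6: 250 = 250
  van 7: 220 + 120 = 340
  van 8: 180 + 170 = 350
  van 9: 120 = 120
Every load is within 360 kg, so 9 vans suffice.

Yes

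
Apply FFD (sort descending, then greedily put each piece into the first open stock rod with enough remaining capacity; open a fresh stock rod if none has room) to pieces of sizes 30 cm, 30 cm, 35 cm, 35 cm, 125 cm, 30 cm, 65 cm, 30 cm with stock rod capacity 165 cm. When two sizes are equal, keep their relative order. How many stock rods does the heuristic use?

3

Sorted descending: 125, 65, 35, 35, 30, 30, 30, 30.
  125 → stock rod 1 (new)  [load 125/165]
  65 → stock rod 2 (new)  [load 65/165]
  35 → stock rod 1  [load 160/165]
  35 → stock rod 2  [load 100/165]
  30 → stock rod 2  [load 130/165]
  30 → stock rod 2  [load 160/165]
  30 → stock rod 3 (new)  [load 30/165]
  30 → stock rod 3  [load 60/165]
3 stock rods opened.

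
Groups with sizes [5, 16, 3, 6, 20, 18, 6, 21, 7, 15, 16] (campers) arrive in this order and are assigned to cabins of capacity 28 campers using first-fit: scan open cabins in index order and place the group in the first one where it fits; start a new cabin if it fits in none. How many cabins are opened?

6

  5 → cabin 1 (new)  [load 5/28]
  16 → cabin 1  [load 21/28]
  3 → cabin 1  [load 24/28]
  6 → cabin 2 (new)  [load 6/28]
  20 → cabin 2  [load 26/28]
  18 → cabin 3 (new)  [load 18/28]
  6 → cabin 3  [load 24/28]
  21 → cabin 4 (new)  [load 21/28]
  7 → cabin 4  [load 28/28]
  15 → cabin 5 (new)  [load 15/28]
  16 → cabin 6 (new)  [load 16/28]
6 cabins opened.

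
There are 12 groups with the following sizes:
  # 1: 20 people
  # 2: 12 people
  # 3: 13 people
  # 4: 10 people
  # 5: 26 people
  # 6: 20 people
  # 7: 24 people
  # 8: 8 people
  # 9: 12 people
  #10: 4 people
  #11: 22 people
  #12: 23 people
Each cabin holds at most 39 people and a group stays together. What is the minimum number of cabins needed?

Total = 26 + 24 + 23 + 22 + 20 + 20 + 13 + 12 + 12 + 10 + 8 + 4 = 194 people.
Lower bound: ⌈194/39⌉ = 5 cabins.
Also, 6 groups each exceed 39/2 people, and no two of those can share a cabin, so at least 6 cabins are needed.
A packing using 6 cabins:
  cabin 1: 26 + 13 = 39
  cabin 2: 24 + 12 = 36
  cabin 3: 23 + 12 + 4 = 39
  cabin 4: 22 + 10 = 32
  cabin 5: 20 + 8 = 28
  cabin 6: 20 = 20
This matches the lower bound, so 6 is optimal.

6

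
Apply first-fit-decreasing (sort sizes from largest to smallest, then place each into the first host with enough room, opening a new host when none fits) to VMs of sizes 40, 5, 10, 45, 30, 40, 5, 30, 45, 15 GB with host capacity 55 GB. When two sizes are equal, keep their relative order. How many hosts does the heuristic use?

6

Sorted descending: 45, 45, 40, 40, 30, 30, 15, 10, 5, 5.
  45 → host 1 (new)  [load 45/55]
  45 → host 2 (new)  [load 45/55]
  40 → host 3 (new)  [load 40/55]
  40 → host 4 (new)  [load 40/55]
  30 → host 5 (new)  [load 30/55]
  30 → host 6 (new)  [load 30/55]
  15 → host 3  [load 55/55]
  10 → host 1  [load 55/55]
  5 → host 2  [load 50/55]
  5 → host 2  [load 55/55]
6 hosts opened.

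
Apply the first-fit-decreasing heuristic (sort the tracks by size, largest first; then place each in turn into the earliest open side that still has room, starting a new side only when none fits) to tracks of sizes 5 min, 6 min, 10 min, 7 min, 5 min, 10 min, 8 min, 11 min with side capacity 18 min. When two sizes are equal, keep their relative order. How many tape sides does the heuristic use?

Sorted descending: 11, 10, 10, 8, 7, 6, 5, 5.
  11 → side 1 (new)  [load 11/18]
  10 → side 2 (new)  [load 10/18]
  10 → side 3 (new)  [load 10/18]
  8 → side 2  [load 18/18]
  7 → side 1  [load 18/18]
  6 → side 3  [load 16/18]
  5 → side 4 (new)  [load 5/18]
  5 → side 4  [load 10/18]
4 tape sides opened.

4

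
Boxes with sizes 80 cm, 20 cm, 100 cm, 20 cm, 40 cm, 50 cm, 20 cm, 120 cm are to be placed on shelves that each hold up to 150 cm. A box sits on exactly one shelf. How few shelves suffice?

Total = 120 + 100 + 80 + 50 + 40 + 20 + 20 + 20 = 450 cm.
Lower bound: ⌈450/150⌉ = 3 shelves.
A packing using 4 shelves:
  shelf 1: 120 + 20 = 140
  shelf 2: 100 + 50 = 150
  shelf 3: 80 + 40 + 20 = 140
  shelf 4: 20 = 20
No arrangement into 3 shelves stays within capacity, so 4 is optimal.

4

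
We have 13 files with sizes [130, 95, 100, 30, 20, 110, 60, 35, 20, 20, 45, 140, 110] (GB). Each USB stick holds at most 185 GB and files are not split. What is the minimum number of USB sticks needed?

6

Total = 140 + 130 + 110 + 110 + 100 + 95 + 60 + 45 + 35 + 30 + 20 + 20 + 20 = 915 GB.
Lower bound: ⌈915/185⌉ = 5 USB sticks.
Also, 6 files each exceed 185/2 GB, and no two of those can share a USB stick, so at least 6 USB sticks are needed.
A packing using 6 USB sticks:
  USB stick 1: 140 + 45 = 185
  USB stick 2: 130 + 35 + 20 = 185
  USB stick 3: 110 + 60 = 170
  USB stick 4: 110 + 30 + 20 + 20 = 180
  USB stick 5: 100 = 100
  USB stick 6: 95 = 95
This matches the lower bound, so 6 is optimal.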